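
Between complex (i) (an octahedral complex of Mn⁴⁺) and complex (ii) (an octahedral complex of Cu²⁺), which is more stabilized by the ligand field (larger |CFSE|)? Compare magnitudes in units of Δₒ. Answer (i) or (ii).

(i)

(i): Mn⁴⁺: group 7, so d-count = 7 − 4 = 3; t₂g³ eg⁰, CFSE = -1.2Δₒ.
(ii): Group 11 minus oxidation state +2 gives a d⁹ configuration for Cu²⁺; For octahedral d⁹ the high- and low-spin configurations coincide; t₂g⁶ eg³, CFSE = -0.6Δₒ.
So (i) has the larger |CFSE|.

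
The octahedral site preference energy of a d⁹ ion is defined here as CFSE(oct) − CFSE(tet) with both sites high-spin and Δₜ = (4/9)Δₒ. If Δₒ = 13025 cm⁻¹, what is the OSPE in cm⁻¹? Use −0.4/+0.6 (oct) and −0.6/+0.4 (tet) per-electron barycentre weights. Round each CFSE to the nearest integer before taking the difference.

-5499

In an octahedral site d⁹ (HS) is t₂g⁶ eg³, giving CFSE(oct) = -0.6Δₒ = -7815 cm⁻¹.
In a tetrahedral site the filling is e⁴ t₂⁵: CFSE(tet) = -0.4Δₜ = -0.4 × (4/9)(13025) = -2316 cm⁻¹.
Subtracting, OSPE = -7815 − (-2316) = -5499 cm⁻¹.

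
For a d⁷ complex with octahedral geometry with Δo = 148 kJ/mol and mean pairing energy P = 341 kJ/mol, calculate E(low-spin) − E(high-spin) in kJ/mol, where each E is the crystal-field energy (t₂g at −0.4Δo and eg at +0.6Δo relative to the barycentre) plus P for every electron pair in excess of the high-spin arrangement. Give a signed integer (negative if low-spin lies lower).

193

High-spin d⁷ fills as t₂g⁵ eg² with CFSE 5(−0.4) + 2(+0.6) = -0.8Δo = -118 kJ/mol.
Low-spin: t₂g⁶ eg¹, orbital CFSE = -1.8Δo = -266 kJ/mol; plus 1 excess pair × P = +341 kJ/mol; total 75 kJ/mol.
Thus E(LS) − E(HS) = 193 kJ/mol.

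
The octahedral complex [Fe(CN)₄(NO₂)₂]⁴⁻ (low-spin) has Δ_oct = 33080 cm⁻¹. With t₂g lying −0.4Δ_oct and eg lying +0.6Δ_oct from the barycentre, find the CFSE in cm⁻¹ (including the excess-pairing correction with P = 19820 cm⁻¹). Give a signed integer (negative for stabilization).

-39752

Ligand charges: 4×(-1) from CN⁻ and 2×(-1) from NO₂⁻ sum to -6; with overall charge -4, Fe is +2.
Fe sits in group 8; removing 2 electrons leaves Fe²⁺ with 8 − 2 = 6 d electrons.
Electron filling gives t₂g⁶ eg⁰.
Orbital CFSE = 6(-0.4) + 0(0.6) = -2.4Δ_oct = -2.4 × 33080 = -79392 cm⁻¹.
Relative to high-spin t₂g⁴ eg² (1 paired), the low-spin configuration has 2 additional pairs, contributing +2 × 19820 = +39640 cm⁻¹.
Combining: -79392 + 39640 = -39752 cm⁻¹.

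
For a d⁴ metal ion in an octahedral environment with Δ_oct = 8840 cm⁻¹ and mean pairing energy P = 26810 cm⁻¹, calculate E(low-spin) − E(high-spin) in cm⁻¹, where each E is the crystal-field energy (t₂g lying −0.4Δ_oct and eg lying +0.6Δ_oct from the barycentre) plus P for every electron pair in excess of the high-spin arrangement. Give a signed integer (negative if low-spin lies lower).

17970

High-spin: t₂g³ eg¹, CFSE = -0.6Δ_oct = -5304 cm⁻¹.
Low-spin: t₂g⁴ eg⁰, orbital CFSE = -1.6Δ_oct = -14144 cm⁻¹; plus 1 excess pair × P = +26810 cm⁻¹; total 12666 cm⁻¹.
The difference is 12666 − (-5304) = 17970 cm⁻¹, so high-spin lies lower.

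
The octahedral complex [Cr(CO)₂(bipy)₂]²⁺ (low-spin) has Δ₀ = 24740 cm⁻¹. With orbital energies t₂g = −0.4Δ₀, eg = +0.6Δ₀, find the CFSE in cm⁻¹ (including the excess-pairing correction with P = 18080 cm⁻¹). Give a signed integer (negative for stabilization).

-21504

Ligand charges: 2×(+0) from CO and 2×(+0) from bipy sum to +0; with overall charge +2, Cr is +2.
Cr²⁺: group 6, so d-count = 6 − 2 = 4.
Electron filling gives t₂g⁴ eg⁰.
The orbital stabilization is -1.6Δ₀ = -1.6 × 24740 = -39584 cm⁻¹.
High-spin d⁴ would be t₂g³ eg¹ with 0 pairs; low-spin has 1, so 1 excess pair costs +1P = +18080 cm⁻¹.
Overall CFSE = -39584 + 18080 = -21504 cm⁻¹.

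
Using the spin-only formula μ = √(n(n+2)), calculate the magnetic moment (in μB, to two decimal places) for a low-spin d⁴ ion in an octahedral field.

Configuration: t₂g⁴ eg⁰ → 2 unpaired electrons.
μ(spin-only) = √[2(2+2)] = √8 ≈ 2.83 μB.

2.83 μB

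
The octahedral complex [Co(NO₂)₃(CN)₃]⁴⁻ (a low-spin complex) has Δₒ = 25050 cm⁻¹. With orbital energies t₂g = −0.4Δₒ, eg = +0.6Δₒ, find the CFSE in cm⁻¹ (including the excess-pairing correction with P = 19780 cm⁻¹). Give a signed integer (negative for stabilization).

Ligand charges: 3×(-1) from NO₂⁻ and 3×(-1) from CN⁻ sum to -6; with overall charge -4, Co is +2.
Group 9 minus oxidation state +2 gives a d⁷ configuration for Co²⁺.
Electron filling gives t₂g⁶ eg¹.
The orbital stabilization is -1.8Δₒ = -1.8 × 25050 = -45090 cm⁻¹.
High-spin d⁷ would be t₂g⁵ eg² with 2 pairs; low-spin has 3, so 1 excess pair costs +1P = +19780 cm⁻¹.
Net CFSE = -45090 + 19780 = -25310 cm⁻¹.

-25310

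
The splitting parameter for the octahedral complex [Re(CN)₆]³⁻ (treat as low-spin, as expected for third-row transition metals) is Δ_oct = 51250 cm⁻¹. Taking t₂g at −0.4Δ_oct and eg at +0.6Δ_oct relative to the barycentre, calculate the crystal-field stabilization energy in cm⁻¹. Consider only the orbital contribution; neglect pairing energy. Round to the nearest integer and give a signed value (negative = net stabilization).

Each CN⁻ contributes -1; 6 × (-1) = -6. With overall charge -3, Re is in the +3 oxidation state.
Group 7 minus oxidation state +3 gives a d⁴ configuration for Re³⁺.
Electron filling gives t₂g⁴ eg⁰.
Orbital CFSE = 4(-0.4) + 0(0.6) = -1.6Δ_oct = -1.6 × 51250 = -82000 cm⁻¹.

-82000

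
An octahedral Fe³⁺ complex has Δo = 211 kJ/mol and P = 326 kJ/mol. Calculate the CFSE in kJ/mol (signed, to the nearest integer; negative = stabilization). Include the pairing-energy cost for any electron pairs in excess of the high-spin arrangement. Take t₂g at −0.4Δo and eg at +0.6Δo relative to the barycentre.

Group 8 minus oxidation state +3 gives a d⁵ configuration for Fe³⁺.
Since Δo = 211 kJ/mol < P = 326 kJ/mol, the complex adopts the high-spin configuration.
Configuration: t₂g³ eg².
Orbital CFSE = 0.0Δo = 0.0 × 211 = 0 kJ/mol.
High-spin has no excess pairs, so no pairing correction applies.

0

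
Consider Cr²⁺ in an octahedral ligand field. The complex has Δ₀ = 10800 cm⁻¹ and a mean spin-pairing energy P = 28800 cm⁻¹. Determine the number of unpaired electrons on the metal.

Cr²⁺: group 6, so d-count = 6 − 2 = 4.
With Δ₀ < P the complex is high-spin.
That gives t2g^3 e_g^1.
Unpaired electrons: 4.

4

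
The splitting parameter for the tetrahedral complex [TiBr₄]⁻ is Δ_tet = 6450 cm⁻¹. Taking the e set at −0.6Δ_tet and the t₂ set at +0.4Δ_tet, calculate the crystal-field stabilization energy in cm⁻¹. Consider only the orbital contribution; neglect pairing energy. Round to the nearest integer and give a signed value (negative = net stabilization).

Each Br⁻ contributes -1; 4 × (-1) = -4. With overall charge -1, Ti is in the +3 oxidation state.
Ti is in group 4, so Ti³⁺ is d¹ (4 − 3 = 1).
Tetrahedral fields are weak (Δₜ ≈ 4/9 Δₒ), so electrons fill high-spin.
Configuration: e¹ t₂⁰.
Orbital CFSE = 1(-0.6) + 0(0.4) = -0.6Δ_tet = -0.6 × 6450 = -3870 cm⁻¹.

-3870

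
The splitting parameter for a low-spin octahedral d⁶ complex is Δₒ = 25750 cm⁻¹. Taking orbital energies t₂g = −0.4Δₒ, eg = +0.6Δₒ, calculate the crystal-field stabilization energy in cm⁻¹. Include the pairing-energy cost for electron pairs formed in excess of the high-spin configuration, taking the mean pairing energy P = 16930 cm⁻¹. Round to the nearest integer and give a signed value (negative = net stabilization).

Configuration: t₂g⁶ eg⁰.
Orbital CFSE = 6(-0.4) + 0(0.6) = -2.4Δₒ = -2.4 × 25750 = -61800 cm⁻¹.
High-spin d⁶ would be t₂g⁴ eg² with 1 pair; low-spin has 3, so 2 excess pairs cost +2P = +33860 cm⁻¹.
Net CFSE = -61800 + 33860 = -27940 cm⁻¹.

-27940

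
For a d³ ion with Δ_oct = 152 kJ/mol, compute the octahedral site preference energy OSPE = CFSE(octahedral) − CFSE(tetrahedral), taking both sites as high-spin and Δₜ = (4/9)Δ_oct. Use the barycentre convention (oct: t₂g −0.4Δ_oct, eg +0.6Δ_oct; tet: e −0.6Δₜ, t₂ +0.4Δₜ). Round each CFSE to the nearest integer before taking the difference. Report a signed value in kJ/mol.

Octahedral (high-spin): t2g^3 e_g^0, CFSE = 3(−0.4) + 0(+0.6) = -1.2Δ_oct = -1.2 × 152 = -182 kJ/mol.
In a tetrahedral site the filling is e^2 t2^1: CFSE(tet) = -0.8Δₜ = -0.8 × (4/9)(152) = -54 kJ/mol.
OSPE = CFSE(oct) − CFSE(tet) = -182 − (-54) = -128 kJ/mol.

-128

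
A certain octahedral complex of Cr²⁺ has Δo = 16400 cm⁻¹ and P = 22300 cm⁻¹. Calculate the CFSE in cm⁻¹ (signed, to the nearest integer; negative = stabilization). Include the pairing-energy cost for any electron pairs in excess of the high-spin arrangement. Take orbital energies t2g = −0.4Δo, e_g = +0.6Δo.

-9840

Group 6 minus oxidation state +2 gives a d⁴ configuration for Cr²⁺.
Here Δo < P (16400 < 22300), so the high-spin state is favoured.
That gives t2g^3 e_g^1.
Orbital CFSE = -0.6Δo = -0.6 × 16400 = -9840 cm⁻¹.
High-spin has no excess pairs, so no pairing correction applies.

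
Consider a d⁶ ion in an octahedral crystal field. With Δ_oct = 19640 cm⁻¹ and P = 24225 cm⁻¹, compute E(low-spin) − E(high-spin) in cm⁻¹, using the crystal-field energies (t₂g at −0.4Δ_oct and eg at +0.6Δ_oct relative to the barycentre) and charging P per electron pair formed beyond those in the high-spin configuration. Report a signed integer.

9170

High-spin d⁶ fills as t₂g⁴ eg² with CFSE 4(−0.4) + 2(+0.6) = -0.4Δ_oct = -7856 cm⁻¹.
Low-spin: t₂g⁶ eg⁰, orbital CFSE = -2.4Δ_oct = -47136 cm⁻¹; plus 2 excess pairs × P = +48450 cm⁻¹; total 1314 cm⁻¹.
Thus E(LS) − E(HS) = 9170 cm⁻¹.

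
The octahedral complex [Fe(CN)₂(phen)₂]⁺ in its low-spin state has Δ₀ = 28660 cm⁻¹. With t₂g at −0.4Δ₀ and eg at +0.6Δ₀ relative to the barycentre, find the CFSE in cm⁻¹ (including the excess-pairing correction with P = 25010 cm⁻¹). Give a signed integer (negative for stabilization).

Ligand charges: 2×(-1) from CN⁻ and 2×(+0) from phen sum to -2; with overall charge +1, Fe is +3.
Fe³⁺: group 8, so d-count = 8 − 3 = 5.
Electron filling gives t₂g⁵ eg⁰.
Orbital CFSE = 5(-0.4) + 0(0.6) = -2.0Δ₀ = -2.0 × 28660 = -57320 cm⁻¹.
High-spin d⁵ would be t₂g³ eg² with 0 pairs; low-spin has 2, so 2 excess pairs cost +2P = +50020 cm⁻¹.
Combining: -57320 + 50020 = -7300 cm⁻¹.

-7300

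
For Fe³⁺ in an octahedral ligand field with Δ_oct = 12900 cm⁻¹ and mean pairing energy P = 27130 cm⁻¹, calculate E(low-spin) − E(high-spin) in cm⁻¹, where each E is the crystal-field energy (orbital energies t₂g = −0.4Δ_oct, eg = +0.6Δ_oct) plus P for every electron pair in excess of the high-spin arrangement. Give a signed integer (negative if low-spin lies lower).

Fe³⁺: group 8, so d-count = 8 − 3 = 5.
High-spin: t₂g³ eg², CFSE = 0.0Δ_oct = 0 cm⁻¹.
Low-spin: t₂g⁵ eg⁰, orbital CFSE = -2.0Δ_oct = -25800 cm⁻¹; plus 2 excess pairs × P = +54260 cm⁻¹; total 28460 cm⁻¹.
The difference is 28460 − (0) = 28460 cm⁻¹, so high-spin lies lower.

28460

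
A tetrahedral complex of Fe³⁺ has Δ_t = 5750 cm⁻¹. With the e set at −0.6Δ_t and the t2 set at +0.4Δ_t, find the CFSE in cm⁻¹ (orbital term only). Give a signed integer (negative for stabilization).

Group 8 minus oxidation state +3 gives a d⁵ configuration for Fe³⁺.
With tetrahedral geometry the complex is necessarily high-spin.
Electron filling gives e^2 t2^3.
The orbital stabilization is 0.0Δ_t = 0.0 × 5750 = 0 cm⁻¹.

0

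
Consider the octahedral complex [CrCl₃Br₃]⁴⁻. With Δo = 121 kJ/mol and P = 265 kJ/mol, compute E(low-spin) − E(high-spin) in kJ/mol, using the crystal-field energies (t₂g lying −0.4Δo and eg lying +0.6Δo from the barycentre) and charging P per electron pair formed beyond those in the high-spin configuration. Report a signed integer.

Ligand charges: 3×(-1) from Cl⁻ and 3×(-1) from Br⁻ sum to -6; with overall charge -4, Cr is +2.
Group 6 minus oxidation state +2 gives a d⁴ configuration for Cr²⁺.
High-spin d⁴ fills as t₂g³ eg¹ with CFSE 3(−0.4) + 1(+0.6) = -0.6Δo = -73 kJ/mol.
Low-spin t₂g⁴ eg⁰ gives -1.6Δo = -194 kJ/mol, but forming 1 extra pair costs 1P = 265 kJ/mol, so E(LS) = -194 + 265 = 71 kJ/mol.
E(LS) − E(HS) = 71 − (-73) = 144 kJ/mol.

144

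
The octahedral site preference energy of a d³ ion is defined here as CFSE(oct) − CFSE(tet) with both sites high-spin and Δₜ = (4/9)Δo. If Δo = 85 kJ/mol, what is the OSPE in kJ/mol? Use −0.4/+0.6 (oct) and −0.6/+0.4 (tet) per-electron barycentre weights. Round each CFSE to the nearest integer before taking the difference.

-72

Octahedral high-spin t₂g³ eg⁰: CFSE = -1.2 × 85 = -102 kJ/mol.
Tetrahedral e² t₂¹ gives -0.8Δₜ = -0.8 × (4/9) × 85 = -30 kJ/mol.
OSPE = -102 − (-30) = -72 kJ/mol.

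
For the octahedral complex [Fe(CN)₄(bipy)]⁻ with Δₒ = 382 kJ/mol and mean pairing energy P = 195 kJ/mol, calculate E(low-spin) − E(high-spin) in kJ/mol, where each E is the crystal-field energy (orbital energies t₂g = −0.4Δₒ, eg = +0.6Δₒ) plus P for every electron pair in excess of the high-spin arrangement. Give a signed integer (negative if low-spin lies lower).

Ligand charges: 4×(-1) from CN⁻ and 1×(+0) from bipy sum to -4; with overall charge -1, Fe is +3.
Fe³⁺: group 8, so d-count = 8 − 3 = 5.
High-spin d⁵ fills as t₂g³ eg² with CFSE 3(−0.4) + 2(+0.6) = 0.0Δₒ = 0 kJ/mol.
For low-spin the configuration is t₂g⁵ eg⁰: orbital energy -2.0 × 382 = -764 kJ/mol, and 2 additional pairs relative to high-spin add 390 kJ/mol, giving -374 kJ/mol.
E(LS) − E(HS) = -374 − (0) = -374 kJ/mol.

-374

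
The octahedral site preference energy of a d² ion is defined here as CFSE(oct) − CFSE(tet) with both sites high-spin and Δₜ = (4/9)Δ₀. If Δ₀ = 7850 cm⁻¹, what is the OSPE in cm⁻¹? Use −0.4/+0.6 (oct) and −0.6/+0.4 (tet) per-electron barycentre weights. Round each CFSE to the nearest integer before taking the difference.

Octahedral (high-spin): t₂g² eg⁰, CFSE = 2(−0.4) + 0(+0.6) = -0.8Δ₀ = -0.8 × 7850 = -6280 cm⁻¹.
Tetrahedral e² t₂⁰ gives -1.2Δₜ = -1.2 × (4/9) × 7850 = -4187 cm⁻¹.
Subtracting, OSPE = -6280 − (-4187) = -2093 cm⁻¹.

-2093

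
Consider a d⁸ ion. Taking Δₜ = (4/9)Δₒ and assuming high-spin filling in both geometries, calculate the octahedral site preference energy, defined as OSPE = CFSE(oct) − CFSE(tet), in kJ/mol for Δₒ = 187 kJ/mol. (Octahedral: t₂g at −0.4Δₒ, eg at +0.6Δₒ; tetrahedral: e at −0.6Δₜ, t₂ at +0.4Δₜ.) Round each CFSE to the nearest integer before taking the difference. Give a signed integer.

-158

In an octahedral site d⁸ (HS) is t2g^6 e_g^2, giving CFSE(oct) = -1.2Δₒ = -224 kJ/mol.
In a tetrahedral site the filling is e^4 t2^4: CFSE(tet) = -0.8Δₜ = -0.8 × (4/9)(187) = -66 kJ/mol.
Subtracting, OSPE = -224 − (-66) = -158 kJ/mol.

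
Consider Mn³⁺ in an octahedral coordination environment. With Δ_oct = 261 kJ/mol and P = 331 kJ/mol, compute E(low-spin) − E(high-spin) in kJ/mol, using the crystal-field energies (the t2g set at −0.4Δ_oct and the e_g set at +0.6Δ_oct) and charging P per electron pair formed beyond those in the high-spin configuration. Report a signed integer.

Group 7 minus oxidation state +3 gives a d⁴ configuration for Mn³⁺.
High-spin: t2g^3 e_g^1, CFSE = -0.6Δ_oct = -157 kJ/mol.
For low-spin the configuration is t2g^4 e_g^0: orbital energy -1.6 × 261 = -418 kJ/mol, and 1 additional pair relative to high-spin adds 331 kJ/mol, giving -87 kJ/mol.
Thus E(LS) − E(HS) = 70 kJ/mol.

70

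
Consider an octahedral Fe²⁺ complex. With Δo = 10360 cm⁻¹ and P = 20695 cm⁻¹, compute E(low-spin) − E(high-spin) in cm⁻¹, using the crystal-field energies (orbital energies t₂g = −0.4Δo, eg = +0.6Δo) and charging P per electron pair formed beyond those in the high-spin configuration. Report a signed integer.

20670

Group 8 minus oxidation state +2 gives a d⁶ configuration for Fe²⁺.
In the high-spin limit (t₂g⁴ eg²) the orbital term is -0.4Δo = -4144 cm⁻¹, with no excess pairing.
Low-spin: t₂g⁶ eg⁰, orbital CFSE = -2.4Δo = -24864 cm⁻¹; plus 2 excess pairs × P = +41390 cm⁻¹; total 16526 cm⁻¹.
E(LS) − E(HS) = 16526 − (-4144) = 20670 cm⁻¹.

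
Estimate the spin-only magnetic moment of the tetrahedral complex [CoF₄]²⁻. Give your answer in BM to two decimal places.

Each F⁻ contributes -1; 4 × (-1) = -4. With overall charge -2, Co is in the +2 oxidation state.
Co²⁺: group 9, so d-count = 9 − 2 = 7.
Tetrahedral fields are weak (Δₜ ≈ 4/9 Δₒ), so electrons fill high-spin.
Configuration: e⁴ t₂³ → 3 unpaired electrons.
μ(spin-only) = √[3(3+2)] = √15 ≈ 3.87 BM.

3.87 BM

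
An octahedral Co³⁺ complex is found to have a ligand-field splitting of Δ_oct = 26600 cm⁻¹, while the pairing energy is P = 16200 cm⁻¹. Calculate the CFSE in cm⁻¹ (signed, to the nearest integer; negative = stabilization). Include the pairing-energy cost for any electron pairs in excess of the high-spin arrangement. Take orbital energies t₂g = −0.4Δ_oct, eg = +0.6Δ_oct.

Co is in group 9, so Co³⁺ is d⁶ (9 − 3 = 6).
With Δ_oct > P the complex is low-spin.
Configuration: t₂g⁶ eg⁰.
Orbital CFSE = -2.4Δ_oct = -2.4 × 26600 = -63840 cm⁻¹.
Excess pairs vs high-spin: 3 − 1 = 2; pairing cost = +32400 cm⁻¹.
Net CFSE = -63840 + 32400 = -31440 cm⁻¹.

-31440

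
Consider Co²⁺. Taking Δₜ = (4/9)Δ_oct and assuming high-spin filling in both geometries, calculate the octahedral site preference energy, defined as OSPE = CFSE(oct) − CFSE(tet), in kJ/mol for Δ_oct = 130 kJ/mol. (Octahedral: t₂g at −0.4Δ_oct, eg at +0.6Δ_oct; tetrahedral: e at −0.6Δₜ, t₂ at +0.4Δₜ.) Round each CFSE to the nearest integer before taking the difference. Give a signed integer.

Co²⁺: group 9, so d-count = 9 − 2 = 7.
Octahedral high-spin t₂g⁵ eg²: CFSE = -0.8 × 130 = -104 kJ/mol.
Tetrahedral e⁴ t₂³ gives -1.2Δₜ = -1.2 × (4/9) × 130 = -69 kJ/mol.
OSPE = CFSE(oct) − CFSE(tet) = -104 − (-69) = -35 kJ/mol.

-35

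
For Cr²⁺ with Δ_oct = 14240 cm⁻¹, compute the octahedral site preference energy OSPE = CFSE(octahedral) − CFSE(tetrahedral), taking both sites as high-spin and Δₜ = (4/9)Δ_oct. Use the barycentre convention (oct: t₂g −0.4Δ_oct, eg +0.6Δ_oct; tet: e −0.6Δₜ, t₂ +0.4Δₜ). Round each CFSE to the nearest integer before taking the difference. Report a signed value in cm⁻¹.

-6012

Cr²⁺: group 6, so d-count = 6 − 2 = 4.
In an octahedral site d⁴ (HS) is t2g^3 e_g^1, giving CFSE(oct) = -0.6Δ_oct = -8544 cm⁻¹.
Tetrahedral: e^2 t2^2, CFSE = 2(−0.6) + 2(+0.4) = -0.4Δₜ = -0.4 × (4/9) × 14240 = -2532 cm⁻¹.
OSPE = CFSE(oct) − CFSE(tet) = -8544 − (-2532) = -6012 cm⁻¹.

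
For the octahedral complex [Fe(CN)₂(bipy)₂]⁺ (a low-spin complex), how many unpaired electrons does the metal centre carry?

1

Ligand charges: 2×(-1) from CN⁻ and 2×(+0) from bipy sum to -2; with overall charge +1, Fe is +3.
Fe³⁺: group 8, so d-count = 8 − 3 = 5.
Configuration: t₂g⁵ eg⁰, giving 1 unpaired electron.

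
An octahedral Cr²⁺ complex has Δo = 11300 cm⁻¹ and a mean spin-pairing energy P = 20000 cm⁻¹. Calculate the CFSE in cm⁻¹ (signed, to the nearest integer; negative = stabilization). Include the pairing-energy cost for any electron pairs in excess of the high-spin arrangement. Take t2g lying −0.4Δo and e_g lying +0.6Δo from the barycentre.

Cr is in group 6, so Cr²⁺ is d⁴ (6 − 2 = 4).
Δo < P, so pairing is avoided: the ground state is high-spin.
That gives t2g^3 e_g^1.
Orbital CFSE = -0.6Δo = -0.6 × 11300 = -6780 cm⁻¹.
High-spin has no excess pairs, so no pairing correction applies.

-6780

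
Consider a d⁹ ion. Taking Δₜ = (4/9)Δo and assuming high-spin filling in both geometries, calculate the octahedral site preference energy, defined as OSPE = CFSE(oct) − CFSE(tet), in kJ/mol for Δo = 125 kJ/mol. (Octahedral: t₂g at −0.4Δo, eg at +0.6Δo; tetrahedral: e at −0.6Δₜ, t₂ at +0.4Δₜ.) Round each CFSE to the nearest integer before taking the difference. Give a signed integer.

Octahedral high-spin t₂g⁶ eg³: CFSE = -0.6 × 125 = -75 kJ/mol.
Tetrahedral e⁴ t₂⁵ gives -0.4Δₜ = -0.4 × (4/9) × 125 = -22 kJ/mol.
Subtracting, OSPE = -75 − (-22) = -53 kJ/mol.

-53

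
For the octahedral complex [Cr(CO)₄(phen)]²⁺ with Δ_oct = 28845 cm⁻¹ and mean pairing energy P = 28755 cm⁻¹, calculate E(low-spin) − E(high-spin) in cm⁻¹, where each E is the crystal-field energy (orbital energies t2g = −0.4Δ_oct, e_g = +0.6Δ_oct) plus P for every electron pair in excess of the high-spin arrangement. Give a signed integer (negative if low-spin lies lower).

Ligand charges: 4×(+0) from CO and 1×(+0) from phen sum to +0; with overall charge +2, Cr is +2.
Cr sits in group 6; removing 2 electrons leaves Cr²⁺ with 6 − 2 = 4 d electrons.
High-spin: t2g^3 e_g^1, CFSE = -0.6Δ_oct = -17307 cm⁻¹.
Low-spin: t2g^4 e_g^0, orbital CFSE = -1.6Δ_oct = -46152 cm⁻¹; plus 1 excess pair × P = +28755 cm⁻¹; total -17397 cm⁻¹.
E(LS) − E(HS) = -17397 − (-17307) = -90 cm⁻¹.

-90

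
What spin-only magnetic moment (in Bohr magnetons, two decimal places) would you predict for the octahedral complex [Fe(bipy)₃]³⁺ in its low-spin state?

1.73 Bohr magnetons

bipy is neutral, so the +3 overall charge sits on Fe: oxidation state +3.
Fe sits in group 8; removing 3 electrons leaves Fe³⁺ with 8 − 3 = 5 d electrons.
Configuration: t₂g⁵ eg⁰ → 1 unpaired electron.
μ(spin-only) = √[1(1+2)] = √3 ≈ 1.73 Bohr magnetons.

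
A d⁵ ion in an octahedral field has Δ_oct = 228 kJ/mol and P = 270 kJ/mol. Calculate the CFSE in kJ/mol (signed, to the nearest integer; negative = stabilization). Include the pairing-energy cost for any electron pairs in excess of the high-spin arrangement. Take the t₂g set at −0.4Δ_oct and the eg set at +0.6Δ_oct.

With Δ_oct < P the complex is high-spin.
That gives t₂g³ eg².
Orbital CFSE = 0.0Δ_oct = 0.0 × 228 = 0 kJ/mol.
High-spin has no excess pairs, so no pairing correction applies.

0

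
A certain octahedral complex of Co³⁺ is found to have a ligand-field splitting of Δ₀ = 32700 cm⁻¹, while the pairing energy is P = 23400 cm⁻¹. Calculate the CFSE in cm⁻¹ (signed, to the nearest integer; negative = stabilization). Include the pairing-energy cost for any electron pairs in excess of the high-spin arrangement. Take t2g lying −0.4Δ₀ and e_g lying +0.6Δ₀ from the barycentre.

-31680

Co sits in group 9; removing 3 electrons leaves Co³⁺ with 9 − 3 = 6 d electrons.
Since Δ₀ = 32700 cm⁻¹ > P = 23400 cm⁻¹, the complex adopts the low-spin configuration.
Filling d⁶ accordingly: t2g^6 e_g^0.
Orbital CFSE = -2.4Δ₀ = -2.4 × 32700 = -78480 cm⁻¹.
Excess pairs vs high-spin: 3 − 1 = 2; pairing cost = +46800 cm⁻¹.
Net CFSE = -78480 + 46800 = -31680 cm⁻¹.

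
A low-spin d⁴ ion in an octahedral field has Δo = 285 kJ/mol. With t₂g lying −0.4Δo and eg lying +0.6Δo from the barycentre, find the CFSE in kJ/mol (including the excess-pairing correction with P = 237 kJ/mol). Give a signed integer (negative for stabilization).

Configuration: t₂g⁴ eg⁰.
Orbital CFSE = 4(-0.4) + 0(0.6) = -1.6Δo = -1.6 × 285 = -456 kJ/mol.
Relative to high-spin t₂g³ eg¹ (0 paired), the low-spin configuration has 1 additional pair, contributing +1 × 237 = +237 kJ/mol.
Combining: -456 + 237 = -219 kJ/mol.

-219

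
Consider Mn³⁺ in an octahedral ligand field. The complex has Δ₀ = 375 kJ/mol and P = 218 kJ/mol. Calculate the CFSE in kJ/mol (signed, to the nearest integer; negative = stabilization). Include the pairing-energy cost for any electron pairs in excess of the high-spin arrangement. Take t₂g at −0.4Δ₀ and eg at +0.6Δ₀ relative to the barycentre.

Mn sits in group 7; removing 3 electrons leaves Mn³⁺ with 7 − 3 = 4 d electrons.
With Δ₀ > P the complex is low-spin.
That gives t₂g⁴ eg⁰.
Orbital CFSE = -1.6Δ₀ = -1.6 × 375 = -600 kJ/mol.
Excess pairs vs high-spin: 1 − 0 = 1; pairing cost = +218 kJ/mol.
Net CFSE = -600 + 218 = -382 kJ/mol.

-382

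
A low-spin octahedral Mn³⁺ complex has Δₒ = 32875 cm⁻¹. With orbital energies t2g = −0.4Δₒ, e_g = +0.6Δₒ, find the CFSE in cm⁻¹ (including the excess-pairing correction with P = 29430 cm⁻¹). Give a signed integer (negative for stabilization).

-23170

Mn sits in group 7; removing 3 electrons leaves Mn³⁺ with 7 − 3 = 4 d electrons.
Configuration: t2g^4 e_g^0.
Orbital CFSE = 4(-0.4) + 0(0.6) = -1.6Δₒ = -1.6 × 32875 = -52600 cm⁻¹.
Pairing penalty: 1 pair vs 0 in the high-spin reference → 1 extra × P = 29430 cm⁻¹.
Net CFSE = -52600 + 29430 = -23170 cm⁻¹.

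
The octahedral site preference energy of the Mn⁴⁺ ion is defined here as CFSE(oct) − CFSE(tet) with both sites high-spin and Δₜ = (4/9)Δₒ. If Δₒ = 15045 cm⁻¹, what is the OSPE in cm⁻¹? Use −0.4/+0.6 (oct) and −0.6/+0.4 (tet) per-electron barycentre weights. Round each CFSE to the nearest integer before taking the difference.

-12705

Group 7 minus oxidation state +4 gives a d³ configuration for Mn⁴⁺.
Octahedral (high-spin): t2g^3 e_g^0, CFSE = 3(−0.4) + 0(+0.6) = -1.2Δₒ = -1.2 × 15045 = -18054 cm⁻¹.
Tetrahedral: e^2 t2^1, CFSE = 2(−0.6) + 1(+0.4) = -0.8Δₜ = -0.8 × (4/9) × 15045 = -5349 cm⁻¹.
Subtracting, OSPE = -18054 − (-5349) = -12705 cm⁻¹.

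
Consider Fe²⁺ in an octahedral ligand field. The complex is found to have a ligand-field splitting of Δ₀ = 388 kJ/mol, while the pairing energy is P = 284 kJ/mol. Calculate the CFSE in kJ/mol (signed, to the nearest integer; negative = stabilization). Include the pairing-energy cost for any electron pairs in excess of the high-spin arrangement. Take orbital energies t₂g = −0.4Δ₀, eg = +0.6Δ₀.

-363

Fe is in group 8, so Fe²⁺ is d⁶ (8 − 2 = 6).
Here Δ₀ > P (388 > 284), so the low-spin state is favoured.
Configuration: t₂g⁶ eg⁰.
Orbital CFSE = -2.4Δ₀ = -2.4 × 388 = -931 kJ/mol.
Excess pairs vs high-spin: 3 − 1 = 2; pairing cost = +568 kJ/mol.
Net CFSE = -931 + 568 = -363 kJ/mol.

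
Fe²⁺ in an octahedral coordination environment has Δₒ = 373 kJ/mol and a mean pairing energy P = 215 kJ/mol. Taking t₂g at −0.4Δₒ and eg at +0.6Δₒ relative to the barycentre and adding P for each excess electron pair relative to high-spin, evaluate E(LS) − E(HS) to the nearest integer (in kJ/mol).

-316

Fe sits in group 8; removing 2 electrons leaves Fe²⁺ with 8 − 2 = 6 d electrons.
High-spin: t₂g⁴ eg², CFSE = -0.4Δₒ = -149 kJ/mol.
Low-spin: t₂g⁶ eg⁰, orbital CFSE = -2.4Δₒ = -895 kJ/mol; plus 2 excess pairs × P = +430 kJ/mol; total -465 kJ/mol.
E(LS) − E(HS) = -465 − (-149) = -316 kJ/mol.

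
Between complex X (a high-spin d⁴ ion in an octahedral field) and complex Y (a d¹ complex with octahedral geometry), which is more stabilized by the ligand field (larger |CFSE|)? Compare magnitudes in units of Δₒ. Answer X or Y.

X: t₂g³ eg¹, CFSE = -0.6Δₒ.
Y: For octahedral d¹ the high- and low-spin configurations coincide; t2g^1 e_g^0, CFSE = -0.4Δₒ.
So X has the larger |CFSE|.

X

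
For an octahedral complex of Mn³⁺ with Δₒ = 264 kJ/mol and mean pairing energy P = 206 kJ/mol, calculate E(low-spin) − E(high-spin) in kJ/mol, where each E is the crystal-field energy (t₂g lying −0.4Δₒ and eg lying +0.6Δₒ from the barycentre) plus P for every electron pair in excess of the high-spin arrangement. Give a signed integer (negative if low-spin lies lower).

-58

Mn sits in group 7; removing 3 electrons leaves Mn³⁺ with 7 − 3 = 4 d electrons.
In the high-spin limit (t₂g³ eg¹) the orbital term is -0.6Δₒ = -158 kJ/mol, with no excess pairing.
Low-spin: t₂g⁴ eg⁰, orbital CFSE = -1.6Δₒ = -422 kJ/mol; plus 1 excess pair × P = +206 kJ/mol; total -216 kJ/mol.
E(LS) − E(HS) = -216 − (-158) = -58 kJ/mol.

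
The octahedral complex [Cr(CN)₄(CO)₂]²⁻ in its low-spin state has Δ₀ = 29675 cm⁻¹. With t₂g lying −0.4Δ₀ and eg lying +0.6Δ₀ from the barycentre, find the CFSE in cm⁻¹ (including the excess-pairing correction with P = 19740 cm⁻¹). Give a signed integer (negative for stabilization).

-27740

Ligand charges: 4×(-1) from CN⁻ and 2×(+0) from CO sum to -4; with overall charge -2, Cr is +2.
Cr²⁺: group 6, so d-count = 6 − 2 = 4.
The d⁴ electrons fill as t₂g⁴ eg⁰.
Orbital CFSE = 4(-0.4) + 0(0.6) = -1.6Δ₀ = -1.6 × 29675 = -47480 cm⁻¹.
Pairing penalty: 1 pair vs 0 in the high-spin reference → 1 extra × P = 19740 cm⁻¹.
Net CFSE = -47480 + 19740 = -27740 cm⁻¹.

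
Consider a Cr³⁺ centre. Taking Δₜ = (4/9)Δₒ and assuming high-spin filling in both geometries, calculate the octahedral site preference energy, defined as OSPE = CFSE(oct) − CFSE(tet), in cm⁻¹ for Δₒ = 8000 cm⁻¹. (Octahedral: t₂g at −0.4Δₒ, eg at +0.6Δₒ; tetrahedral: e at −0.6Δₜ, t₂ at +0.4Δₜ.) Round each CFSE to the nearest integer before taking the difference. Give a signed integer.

-6756

Cr is in group 6, so Cr³⁺ is d³ (6 − 3 = 3).
Octahedral high-spin t₂g³ eg⁰: CFSE = -1.2 × 8000 = -9600 cm⁻¹.
Tetrahedral: e² t₂¹, CFSE = 2(−0.6) + 1(+0.4) = -0.8Δₜ = -0.8 × (4/9) × 8000 = -2844 cm⁻¹.
Subtracting, OSPE = -9600 − (-2844) = -6756 cm⁻¹.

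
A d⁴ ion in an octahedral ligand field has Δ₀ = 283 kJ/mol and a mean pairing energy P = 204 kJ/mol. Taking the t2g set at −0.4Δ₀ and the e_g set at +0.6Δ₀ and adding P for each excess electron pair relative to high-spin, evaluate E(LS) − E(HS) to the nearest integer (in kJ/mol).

High-spin d⁴ fills as t2g^3 e_g^1 with CFSE 3(−0.4) + 1(+0.6) = -0.6Δ₀ = -170 kJ/mol.
For low-spin the configuration is t2g^4 e_g^0: orbital energy -1.6 × 283 = -453 kJ/mol, and 1 additional pair relative to high-spin adds 204 kJ/mol, giving -249 kJ/mol.
E(LS) − E(HS) = -249 − (-170) = -79 kJ/mol.

-79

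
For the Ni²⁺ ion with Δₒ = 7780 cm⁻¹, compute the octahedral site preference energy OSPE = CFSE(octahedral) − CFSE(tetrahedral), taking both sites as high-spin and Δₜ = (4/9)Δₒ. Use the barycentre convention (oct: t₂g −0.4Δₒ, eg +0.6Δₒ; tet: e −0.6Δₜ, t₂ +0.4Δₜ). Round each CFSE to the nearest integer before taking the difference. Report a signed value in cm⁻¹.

Ni²⁺: group 10, so d-count = 10 − 2 = 8.
In an octahedral site d⁸ (HS) is t₂g⁶ eg², giving CFSE(oct) = -1.2Δₒ = -9336 cm⁻¹.
Tetrahedral: e⁴ t₂⁴, CFSE = 4(−0.6) + 4(+0.4) = -0.8Δₜ = -0.8 × (4/9) × 7780 = -2766 cm⁻¹.
Subtracting, OSPE = -9336 − (-2766) = -6570 cm⁻¹.

-6570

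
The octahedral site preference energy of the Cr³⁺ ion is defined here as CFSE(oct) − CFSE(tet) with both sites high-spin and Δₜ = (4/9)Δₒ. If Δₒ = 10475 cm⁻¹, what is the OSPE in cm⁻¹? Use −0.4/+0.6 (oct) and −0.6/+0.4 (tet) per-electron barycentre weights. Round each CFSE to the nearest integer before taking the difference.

-8846

Cr³⁺: group 6, so d-count = 6 − 3 = 3.
In an octahedral site d³ (HS) is t2g^3 e_g^0, giving CFSE(oct) = -1.2Δₒ = -12570 cm⁻¹.
Tetrahedral e^2 t2^1 gives -0.8Δₜ = -0.8 × (4/9) × 10475 = -3724 cm⁻¹.
OSPE = CFSE(oct) − CFSE(tet) = -12570 − (-3724) = -8846 cm⁻¹.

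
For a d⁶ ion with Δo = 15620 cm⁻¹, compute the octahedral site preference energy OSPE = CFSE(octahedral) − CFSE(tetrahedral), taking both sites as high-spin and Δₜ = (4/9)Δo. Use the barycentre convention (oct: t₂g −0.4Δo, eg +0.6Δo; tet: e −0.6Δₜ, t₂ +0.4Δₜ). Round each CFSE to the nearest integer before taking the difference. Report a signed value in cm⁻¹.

-2083

Octahedral (high-spin): t₂g⁴ eg², CFSE = 4(−0.4) + 2(+0.6) = -0.4Δo = -0.4 × 15620 = -6248 cm⁻¹.
In a tetrahedral site the filling is e³ t₂³: CFSE(tet) = -0.6Δₜ = -0.6 × (4/9)(15620) = -4165 cm⁻¹.
Subtracting, OSPE = -6248 − (-4165) = -2083 cm⁻¹.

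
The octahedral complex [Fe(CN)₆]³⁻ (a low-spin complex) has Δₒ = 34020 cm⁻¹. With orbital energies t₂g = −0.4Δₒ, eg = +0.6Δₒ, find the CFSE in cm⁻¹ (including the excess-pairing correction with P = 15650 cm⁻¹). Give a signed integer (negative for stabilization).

Each CN⁻ contributes -1; 6 × (-1) = -6. With overall charge -3, Fe is in the +3 oxidation state.
Fe is in group 8, so Fe³⁺ is d⁵ (8 − 3 = 5).
Configuration: t₂g⁵ eg⁰.
CFSE(orbital) = 5×(-0.4Δₒ) + 0×(0.6Δₒ) = -2.0Δₒ; with Δₒ = 34020 cm⁻¹ that is -68040 cm⁻¹.
High-spin d⁵ would be t₂g³ eg² with 0 pairs; low-spin has 2, so 2 excess pairs cost +2P = +31300 cm⁻¹.
Net CFSE = -68040 + 31300 = -36740 cm⁻¹.

-36740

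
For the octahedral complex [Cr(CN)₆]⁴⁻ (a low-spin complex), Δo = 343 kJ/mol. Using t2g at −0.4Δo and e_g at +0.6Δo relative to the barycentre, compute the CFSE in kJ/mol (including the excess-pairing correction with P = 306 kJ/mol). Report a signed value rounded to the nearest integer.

-243

Each CN⁻ contributes -1; 6 × (-1) = -6. With overall charge -4, Cr is in the +2 oxidation state.
Cr²⁺: group 6, so d-count = 6 − 2 = 4.
Configuration: t2g^4 e_g^0.
CFSE(orbital) = 4×(-0.4Δo) + 0×(0.6Δo) = -1.6Δo; with Δo = 343 kJ/mol that is -549 kJ/mol.
Relative to high-spin t2g^3 e_g^1 (0 paired), the low-spin configuration has 1 additional pair, contributing +1 × 306 = +306 kJ/mol.
Combining: -549 + 306 = -243 kJ/mol.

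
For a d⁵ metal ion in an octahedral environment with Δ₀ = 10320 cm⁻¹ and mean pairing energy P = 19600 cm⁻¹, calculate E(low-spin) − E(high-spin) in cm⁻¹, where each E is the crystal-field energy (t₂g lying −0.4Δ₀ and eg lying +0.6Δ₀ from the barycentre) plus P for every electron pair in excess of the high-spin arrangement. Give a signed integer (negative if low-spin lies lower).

In the high-spin limit (t₂g³ eg²) the orbital term is 0.0Δ₀ = 0 cm⁻¹, with no excess pairing.
Low-spin t₂g⁵ eg⁰ gives -2.0Δ₀ = -20640 cm⁻¹, but forming 2 extra pairs costs 2P = 39200 cm⁻¹, so E(LS) = -20640 + 39200 = 18560 cm⁻¹.
The difference is 18560 − (0) = 18560 cm⁻¹, so high-spin lies lower.

18560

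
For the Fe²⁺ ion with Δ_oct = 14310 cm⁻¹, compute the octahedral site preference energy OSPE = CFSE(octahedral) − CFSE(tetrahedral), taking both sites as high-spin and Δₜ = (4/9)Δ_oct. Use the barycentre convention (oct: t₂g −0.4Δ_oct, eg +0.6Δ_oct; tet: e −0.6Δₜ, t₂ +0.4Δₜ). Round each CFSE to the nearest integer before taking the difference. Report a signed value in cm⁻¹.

Fe sits in group 8; removing 2 electrons leaves Fe²⁺ with 8 − 2 = 6 d electrons.
Octahedral high-spin t₂g⁴ eg²: CFSE = -0.4 × 14310 = -5724 cm⁻¹.
Tetrahedral: e³ t₂³, CFSE = 3(−0.6) + 3(+0.4) = -0.6Δₜ = -0.6 × (4/9) × 14310 = -3816 cm⁻¹.
OSPE = CFSE(oct) − CFSE(tet) = -5724 − (-3816) = -1908 cm⁻¹.

-1908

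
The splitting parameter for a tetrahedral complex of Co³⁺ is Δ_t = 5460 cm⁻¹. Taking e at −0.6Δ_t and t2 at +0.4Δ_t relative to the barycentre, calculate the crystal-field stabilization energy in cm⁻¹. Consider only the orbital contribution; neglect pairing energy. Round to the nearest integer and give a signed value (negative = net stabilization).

Co is in group 9, so Co³⁺ is d⁶ (9 − 3 = 6).
With tetrahedral geometry the complex is necessarily high-spin.
Electron filling gives e^3 t2^3.
The orbital stabilization is -0.6Δ_t = -0.6 × 5460 = -3276 cm⁻¹.

-3276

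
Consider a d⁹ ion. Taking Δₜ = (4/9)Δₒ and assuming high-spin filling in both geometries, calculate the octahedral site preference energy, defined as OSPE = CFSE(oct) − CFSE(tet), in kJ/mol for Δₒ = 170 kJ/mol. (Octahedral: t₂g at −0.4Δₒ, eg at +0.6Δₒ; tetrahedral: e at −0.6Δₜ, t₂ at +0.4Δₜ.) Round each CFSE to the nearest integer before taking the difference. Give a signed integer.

Octahedral high-spin t2g^6 e_g^3: CFSE = -0.6 × 170 = -102 kJ/mol.
Tetrahedral e^4 t2^5 gives -0.4Δₜ = -0.4 × (4/9) × 170 = -30 kJ/mol.
OSPE = -102 − (-30) = -72 kJ/mol.

-72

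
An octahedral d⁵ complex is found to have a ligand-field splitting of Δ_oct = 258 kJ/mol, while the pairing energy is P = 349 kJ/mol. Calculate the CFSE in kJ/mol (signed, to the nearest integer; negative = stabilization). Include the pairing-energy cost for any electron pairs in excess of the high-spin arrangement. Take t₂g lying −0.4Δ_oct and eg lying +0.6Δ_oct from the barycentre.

Since Δ_oct = 258 kJ/mol < P = 349 kJ/mol, the complex adopts the high-spin configuration.
Configuration: t₂g³ eg².
Orbital CFSE = 0.0Δ_oct = 0.0 × 258 = 0 kJ/mol.
High-spin has no excess pairs, so no pairing correction applies.

0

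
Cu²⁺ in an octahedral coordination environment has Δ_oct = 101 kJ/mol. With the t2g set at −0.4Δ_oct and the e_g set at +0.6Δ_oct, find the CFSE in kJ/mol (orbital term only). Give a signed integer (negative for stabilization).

-61

Cu is in group 11, so Cu²⁺ is d⁹ (11 − 2 = 9).
Electron filling gives t2g^6 e_g^3.
CFSE(orbital) = 6×(-0.4Δ_oct) + 3×(0.6Δ_oct) = -0.6Δ_oct; with Δ_oct = 101 kJ/mol that is -61 kJ/mol.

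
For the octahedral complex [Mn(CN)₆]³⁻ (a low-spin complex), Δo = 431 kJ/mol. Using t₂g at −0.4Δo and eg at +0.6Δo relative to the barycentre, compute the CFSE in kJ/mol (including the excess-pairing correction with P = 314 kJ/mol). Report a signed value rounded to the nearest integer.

-376

Each CN⁻ contributes -1; 6 × (-1) = -6. With overall charge -3, Mn is in the +3 oxidation state.
Group 7 minus oxidation state +3 gives a d⁴ configuration for Mn³⁺.
The d⁴ electrons fill as t₂g⁴ eg⁰.
The orbital stabilization is -1.6Δo = -1.6 × 431 = -690 kJ/mol.
High-spin d⁴ would be t₂g³ eg¹ with 0 pairs; low-spin has 1, so 1 excess pair costs +1P = +314 kJ/mol.
Net CFSE = -690 + 314 = -376 kJ/mol.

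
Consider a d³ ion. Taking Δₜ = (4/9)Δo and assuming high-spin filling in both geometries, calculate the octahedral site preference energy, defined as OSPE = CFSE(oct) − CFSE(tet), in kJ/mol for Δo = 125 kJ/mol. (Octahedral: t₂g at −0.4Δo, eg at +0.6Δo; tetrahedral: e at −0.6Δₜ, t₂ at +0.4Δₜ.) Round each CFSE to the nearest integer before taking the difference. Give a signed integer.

-106

Octahedral high-spin t₂g³ eg⁰: CFSE = -1.2 × 125 = -150 kJ/mol.
Tetrahedral: e² t₂¹, CFSE = 2(−0.6) + 1(+0.4) = -0.8Δₜ = -0.8 × (4/9) × 125 = -44 kJ/mol.
OSPE = -150 − (-44) = -106 kJ/mol.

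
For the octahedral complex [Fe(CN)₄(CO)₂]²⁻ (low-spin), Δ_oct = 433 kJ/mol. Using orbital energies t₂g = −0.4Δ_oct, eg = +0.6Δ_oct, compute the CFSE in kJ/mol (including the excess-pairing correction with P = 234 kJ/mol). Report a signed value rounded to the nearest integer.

-571

Ligand charges: 4×(-1) from CN⁻ and 2×(+0) from CO sum to -4; with overall charge -2, Fe is +2.
Fe sits in group 8; removing 2 electrons leaves Fe²⁺ with 8 − 2 = 6 d electrons.
Configuration: t₂g⁶ eg⁰.
CFSE(orbital) = 6×(-0.4Δ_oct) + 0×(0.6Δ_oct) = -2.4Δ_oct; with Δ_oct = 433 kJ/mol that is -1039 kJ/mol.
Pairing penalty: 3 pairs vs 1 in the high-spin reference → 2 extra × P = 468 kJ/mol.
Net CFSE = -1039 + 468 = -571 kJ/mol.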